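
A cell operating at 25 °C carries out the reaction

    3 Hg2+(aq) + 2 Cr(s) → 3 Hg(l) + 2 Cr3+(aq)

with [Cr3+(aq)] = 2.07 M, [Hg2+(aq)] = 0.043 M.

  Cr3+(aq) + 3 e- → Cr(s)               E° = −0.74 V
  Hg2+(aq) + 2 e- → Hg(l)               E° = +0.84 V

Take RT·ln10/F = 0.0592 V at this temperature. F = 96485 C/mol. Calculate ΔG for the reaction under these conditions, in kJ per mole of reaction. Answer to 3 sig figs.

−888 kJ/mol

The standard cell potential is +0.84 − (−0.74) = +1.58 V, with n = 6 electrons in the balanced equation.
The reaction quotient is [Cr3+(aq)]^2 / [Hg2+(aq)]^3 = 5.39×10^4; by Nernst, E = +1.58 − (0.0592/6)(4.732) = +1.5333 V.
ΔG = −nFE = −(6)(96485)(+1.5333) J/mol = −888 kJ/mol.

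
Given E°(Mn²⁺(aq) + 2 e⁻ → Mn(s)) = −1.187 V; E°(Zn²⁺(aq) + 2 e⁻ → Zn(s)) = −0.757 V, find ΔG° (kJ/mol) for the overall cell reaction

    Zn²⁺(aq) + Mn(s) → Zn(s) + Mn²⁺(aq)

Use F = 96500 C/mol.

In the reaction as written Zn²⁺(aq) is reduced, so the Zn²⁺/Zn couple is the cathode and Mn²⁺/Mn is the anode.
E°cell = −0.757 − (−1.187) = +0.430 V; balancing electrons gives n = 2.
ΔG° = −nFE°cell = −(2)(96500)(+0.430) J/mol = −83.0 kJ/mol.

−83.0 kJ/mol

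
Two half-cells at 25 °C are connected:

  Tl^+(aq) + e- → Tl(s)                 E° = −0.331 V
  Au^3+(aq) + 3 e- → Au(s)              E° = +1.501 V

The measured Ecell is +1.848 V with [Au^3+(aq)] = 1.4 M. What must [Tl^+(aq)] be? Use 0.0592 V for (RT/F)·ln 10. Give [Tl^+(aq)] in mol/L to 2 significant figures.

0.60 M

With Au³⁺/Au at the cathode and Tl⁺/Tl at the anode, E°cell = +1.501 − (−0.331) = +1.832 V (n = 3).
Since E = E° − (0.0592/n)·log Q, log Q = n(E° − E)/0.0592 = −0.811.
Balancing electrons gives Au^3+(aq) + 3 Tl(s) → Au(s) + 3 Tl^+(aq); thus Q = [Tl^+(aq)]^3 / [Au^3+(aq)].
Substituting the known concentrations and solving, log [Tl^+(aq)] = −0.222 and [Tl^+(aq)] = 0.60 M.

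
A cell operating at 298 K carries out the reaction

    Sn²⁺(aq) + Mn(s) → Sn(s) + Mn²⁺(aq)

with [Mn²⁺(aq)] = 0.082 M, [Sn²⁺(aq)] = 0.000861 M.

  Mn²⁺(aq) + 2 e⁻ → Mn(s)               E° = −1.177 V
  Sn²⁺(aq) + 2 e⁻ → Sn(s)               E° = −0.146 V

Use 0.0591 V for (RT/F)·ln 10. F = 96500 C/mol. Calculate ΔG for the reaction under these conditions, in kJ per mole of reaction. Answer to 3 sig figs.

−188 kJ/mol

E°cell = −0.146 − (−1.177) = +1.031 V; the balanced reaction transfers n = 2 electrons.
Q = [Mn²⁺(aq)] / [Sn²⁺(aq)] = 95.2, so log Q = 1.979 and E = +1.031 − (0.0591/2)(1.979) = +0.9725 V.
ΔG = −nFE = −(2)(96500)(+0.9725) J/mol = −188 kJ/mol.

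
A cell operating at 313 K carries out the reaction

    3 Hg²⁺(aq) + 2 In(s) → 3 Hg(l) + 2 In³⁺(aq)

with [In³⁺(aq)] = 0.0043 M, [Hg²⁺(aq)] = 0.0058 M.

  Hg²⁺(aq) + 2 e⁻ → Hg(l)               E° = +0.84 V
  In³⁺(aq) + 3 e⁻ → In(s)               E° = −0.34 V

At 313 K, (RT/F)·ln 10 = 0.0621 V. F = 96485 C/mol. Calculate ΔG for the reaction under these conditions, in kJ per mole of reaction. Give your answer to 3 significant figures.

−671 kJ/mol

The standard cell potential is +0.84 − (−0.34) = +1.18 V, with n = 6 electrons in the balanced equation.
Q = [In³⁺(aq)]^2 / [Hg²⁺(aq)]^3 = 94.8, so log Q = 1.977 and E = +1.18 − (0.0621/6)(1.977) = +1.1595 V.
Finally ΔG = −nFE = −(6)(96485 C/mol)(+1.1595 V) = −671 kJ/mol.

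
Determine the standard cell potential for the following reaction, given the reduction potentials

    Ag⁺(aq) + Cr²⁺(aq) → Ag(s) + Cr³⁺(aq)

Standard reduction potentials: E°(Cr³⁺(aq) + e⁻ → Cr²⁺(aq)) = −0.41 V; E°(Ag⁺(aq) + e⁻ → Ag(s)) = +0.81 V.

Ag⁺(aq) gains electrons, so the Ag⁺/Ag couple is the cathode; the Cr³⁺/Cr²⁺ couple is the anode.
E°cell = E°(cathode) − E°(anode) = +0.81 − (−0.41) = +1.22 V.
The positive value indicates the reaction is spontaneous as written.

+1.22 V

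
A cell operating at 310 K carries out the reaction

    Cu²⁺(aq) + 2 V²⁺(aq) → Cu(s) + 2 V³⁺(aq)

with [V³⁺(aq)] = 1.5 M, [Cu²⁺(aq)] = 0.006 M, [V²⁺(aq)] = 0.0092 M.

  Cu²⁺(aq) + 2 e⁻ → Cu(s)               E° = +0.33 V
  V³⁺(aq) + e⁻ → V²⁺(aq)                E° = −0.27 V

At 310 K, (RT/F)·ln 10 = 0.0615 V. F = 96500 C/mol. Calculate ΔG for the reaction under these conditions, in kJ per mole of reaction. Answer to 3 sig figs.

With Cu²⁺/Cu reduced at the cathode, E°cell = +0.33 − (−0.27) = +0.60 V and n = 2.
Q = [V³⁺(aq)]^2 / ([Cu²⁺(aq)]·[V²⁺(aq)]^2) = 4.43×10^6, so log Q = 6.646 and E = +0.60 − (0.0615/2)(6.646) = +0.3956 V.
Then ΔG = −nFE = −2 × 96500 × +0.3956 J/mol = −76.4 kJ/mol.

−76.4 kJ/mol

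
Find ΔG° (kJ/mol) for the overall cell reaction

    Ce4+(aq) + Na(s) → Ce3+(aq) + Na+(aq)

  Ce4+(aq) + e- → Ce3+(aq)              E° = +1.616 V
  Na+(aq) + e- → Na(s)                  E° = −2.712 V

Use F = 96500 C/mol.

In the reaction as written Ce4+(aq) is reduced, so the Ce⁴⁺/Ce³⁺ couple is the cathode and Na⁺/Na is the anode.
E°cell = +1.616 − (−2.712) = +4.328 V; balancing electrons gives n = 1.
ΔG° = −nFE°cell = −(1)(96500)(+4.328) J/mol = −418 kJ/mol.

−418 kJ/mol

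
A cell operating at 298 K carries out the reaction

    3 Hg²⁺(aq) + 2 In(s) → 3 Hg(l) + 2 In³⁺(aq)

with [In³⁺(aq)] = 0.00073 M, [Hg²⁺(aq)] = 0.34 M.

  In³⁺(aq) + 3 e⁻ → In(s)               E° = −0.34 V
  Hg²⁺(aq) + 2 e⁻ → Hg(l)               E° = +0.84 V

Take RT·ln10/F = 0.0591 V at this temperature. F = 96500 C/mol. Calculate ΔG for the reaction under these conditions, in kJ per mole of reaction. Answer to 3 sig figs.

The standard cell potential is +0.84 − (−0.34) = +1.18 V, with n = 6 electrons in the balanced equation.
Q = [In³⁺(aq)]^2 / [Hg²⁺(aq)]^3 = 1.36×10^−5, so log Q = −4.868 and E = +1.18 − (0.0591/6)(−4.868) = +1.2279 V.
ΔG = −nFE = −(6)(96500)(+1.2279) J/mol = −711 kJ/mol.

−711 kJ/mol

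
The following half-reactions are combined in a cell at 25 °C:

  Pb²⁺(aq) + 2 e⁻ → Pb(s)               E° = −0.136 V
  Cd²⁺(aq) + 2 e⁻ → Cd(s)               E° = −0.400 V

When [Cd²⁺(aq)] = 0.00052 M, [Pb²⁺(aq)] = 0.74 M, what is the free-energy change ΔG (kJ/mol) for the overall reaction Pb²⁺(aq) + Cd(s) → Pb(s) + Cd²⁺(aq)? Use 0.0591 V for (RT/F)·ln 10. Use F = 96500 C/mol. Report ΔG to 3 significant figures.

−68.9 kJ/mol

E°cell = −0.136 − (−0.400) = +0.264 V; the balanced reaction transfers n = 2 electrons.
Q = [Cd²⁺(aq)] / [Pb²⁺(aq)] = 0.000703, so log Q = −3.153 and E = +0.264 − (0.0591/2)(−3.153) = +0.3572 V.
Then ΔG = −nFE = −2 × 96500 × +0.3572 J/mol = −68.9 kJ/mol.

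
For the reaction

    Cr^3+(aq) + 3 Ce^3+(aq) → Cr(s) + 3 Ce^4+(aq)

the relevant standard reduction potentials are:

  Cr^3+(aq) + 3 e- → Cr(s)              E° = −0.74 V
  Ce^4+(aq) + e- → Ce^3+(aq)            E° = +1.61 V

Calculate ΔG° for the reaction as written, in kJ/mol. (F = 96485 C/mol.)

+680 kJ/mol

In the reaction as written Cr^3+(aq) is reduced, so the Cr³⁺/Cr couple is the cathode and Ce⁴⁺/Ce³⁺ is the anode.
E°cell = −0.74 − (+1.61) = −2.35 V; balancing electrons gives n = 3.
ΔG° = −nFE°cell = −(3)(96485)(−2.35) J/mol = +680 kJ/mol.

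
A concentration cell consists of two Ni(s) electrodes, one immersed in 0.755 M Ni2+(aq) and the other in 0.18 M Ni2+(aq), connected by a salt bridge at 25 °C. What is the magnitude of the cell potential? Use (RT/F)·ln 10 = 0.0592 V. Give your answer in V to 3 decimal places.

For a concentration cell E°cell = 0, since both electrodes use the same couple.
The compartment with the higher Ni2+(aq) concentration (0.755 M) acts as the cathode; ions are reduced there and produced at the dilute (0.18 M) anode.
With n = 2, Ecell = −(0.0592/2)·log([dilute]/[conc]) = −(0.0592/2)·log(0.18/0.755) = +0.018 V.

0.018 V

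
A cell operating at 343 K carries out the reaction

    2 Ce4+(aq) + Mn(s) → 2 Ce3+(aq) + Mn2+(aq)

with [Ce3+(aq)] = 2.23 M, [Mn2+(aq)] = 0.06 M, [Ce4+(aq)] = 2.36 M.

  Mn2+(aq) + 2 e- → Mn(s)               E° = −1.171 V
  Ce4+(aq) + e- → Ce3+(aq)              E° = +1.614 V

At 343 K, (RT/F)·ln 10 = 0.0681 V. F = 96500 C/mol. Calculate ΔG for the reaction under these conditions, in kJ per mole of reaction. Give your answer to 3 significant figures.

−546 kJ/mol

With Ce⁴⁺/Ce³⁺ reduced at the cathode, E°cell = +1.614 − (−1.171) = +2.785 V and n = 2.
The reaction quotient is ([Ce3+(aq)]^2·[Mn2+(aq)]) / [Ce4+(aq)]^2 = 0.0536; by Nernst, E = +2.785 − (0.0681/2)(−1.271) = +2.8283 V.
ΔG = −nFE = −(2)(96500)(+2.8283) J/mol = −546 kJ/mol.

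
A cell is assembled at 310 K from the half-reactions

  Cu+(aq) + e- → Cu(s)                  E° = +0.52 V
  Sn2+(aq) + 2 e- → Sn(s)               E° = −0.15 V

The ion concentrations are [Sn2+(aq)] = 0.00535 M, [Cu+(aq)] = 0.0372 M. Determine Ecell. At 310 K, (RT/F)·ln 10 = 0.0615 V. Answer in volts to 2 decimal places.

+0.65 V

The Cu⁺/Cu couple has the more positive E°, so it is the cathode; Sn²⁺/Sn is the anode.
E°cell = E°cat − E°an = +0.52 − (−0.15) = +0.67 V; n = 2.
Balancing gives 2 Cu+(aq) + Sn(s) → 2 Cu(s) + Sn2+(aq); hence Q = [Sn2+(aq)] / [Cu+(aq)]^2 = 3.87 (log Q = 0.587).
By the Nernst equation, E = +0.67 − (0.0615/2)·(0.587) = +0.65 V.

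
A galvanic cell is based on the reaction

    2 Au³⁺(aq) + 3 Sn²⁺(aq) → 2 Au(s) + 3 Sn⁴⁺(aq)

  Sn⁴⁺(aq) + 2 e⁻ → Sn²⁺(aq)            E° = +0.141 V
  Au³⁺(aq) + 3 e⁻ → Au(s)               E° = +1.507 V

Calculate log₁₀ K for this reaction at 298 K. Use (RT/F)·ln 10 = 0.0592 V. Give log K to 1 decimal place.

The Au³⁺/Au couple is reduced (cathode); E°cell = +1.507 − (+0.141) = +1.366 V with n = 6.
At equilibrium E = 0, so log K = nE°cell / 0.0592 = (6)(+1.366) / 0.0592 = 138.4.

log K = 138.4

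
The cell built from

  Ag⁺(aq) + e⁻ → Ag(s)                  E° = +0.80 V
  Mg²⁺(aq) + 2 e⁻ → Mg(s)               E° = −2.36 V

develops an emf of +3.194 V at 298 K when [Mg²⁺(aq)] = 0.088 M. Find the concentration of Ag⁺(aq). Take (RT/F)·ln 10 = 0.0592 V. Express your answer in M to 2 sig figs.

1.1 M

With Ag⁺/Ag at the cathode and Mg²⁺/Mg at the anode, E°cell = +0.80 − (−2.36) = +3.16 V (n = 2).
Rearranging E = E° − (0.0592/n)·log Q gives log Q = 2(+3.16 − (+3.194))/0.0592 = −1.149.
The balanced reaction is 2 Ag⁺(aq) + Mg(s) → 2 Ag(s) + Mg²⁺(aq), so Q = [Mg²⁺(aq)] / [Ag⁺(aq)]^2.
Isolating [Ag⁺(aq)] in Q = 10^{−1.149} yields log [Ag⁺(aq)] = 0.047, i.e. 1.1 M.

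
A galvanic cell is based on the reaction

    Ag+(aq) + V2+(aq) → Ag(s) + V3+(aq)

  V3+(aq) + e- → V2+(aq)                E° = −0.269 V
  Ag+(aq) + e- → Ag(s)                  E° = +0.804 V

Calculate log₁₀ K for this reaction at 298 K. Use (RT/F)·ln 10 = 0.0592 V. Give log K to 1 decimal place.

The Ag⁺/Ag couple is reduced (cathode); E°cell = +0.804 − (−0.269) = +1.073 V with n = 1.
At equilibrium E = 0, so log K = nE°cell / 0.0592 = (1)(+1.073) / 0.0592 = 18.1.

log K = 18.1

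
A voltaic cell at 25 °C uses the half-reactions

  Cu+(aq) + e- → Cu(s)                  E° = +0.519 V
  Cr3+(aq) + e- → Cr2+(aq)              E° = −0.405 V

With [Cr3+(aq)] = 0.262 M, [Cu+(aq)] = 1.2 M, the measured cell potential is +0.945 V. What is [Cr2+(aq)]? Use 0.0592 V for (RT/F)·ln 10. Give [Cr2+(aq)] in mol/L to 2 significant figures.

0.49 M

With Cu⁺/Cu at the cathode and Cr³⁺/Cr²⁺ at the anode, E°cell = +0.519 − (−0.405) = +0.924 V (n = 1).
Since E = E° − (0.0592/n)·log Q, log Q = n(E° − E)/0.0592 = −0.355.
Balancing electrons gives Cu+(aq) + Cr2+(aq) → Cu(s) + Cr3+(aq); thus Q = [Cr3+(aq)] / ([Cu+(aq)]·[Cr2+(aq)]).
Substituting the known concentrations and solving, log [Cr2+(aq)] = −0.306 and [Cr2+(aq)] = 0.49 M.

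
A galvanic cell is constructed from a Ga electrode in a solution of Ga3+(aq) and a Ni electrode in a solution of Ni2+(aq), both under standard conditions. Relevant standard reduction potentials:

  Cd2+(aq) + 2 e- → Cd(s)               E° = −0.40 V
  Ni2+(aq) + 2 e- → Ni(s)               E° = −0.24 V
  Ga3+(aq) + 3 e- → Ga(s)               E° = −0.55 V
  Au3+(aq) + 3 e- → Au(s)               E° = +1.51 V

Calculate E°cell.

The Ni²⁺/Ni couple has the higher E°, so Ni ion is reduced (cathode) and Ga is oxidized (anode).
E°cell = E°(cathode) − E°(anode) = −0.24 − (−0.55) = +0.31 V.

+0.31 V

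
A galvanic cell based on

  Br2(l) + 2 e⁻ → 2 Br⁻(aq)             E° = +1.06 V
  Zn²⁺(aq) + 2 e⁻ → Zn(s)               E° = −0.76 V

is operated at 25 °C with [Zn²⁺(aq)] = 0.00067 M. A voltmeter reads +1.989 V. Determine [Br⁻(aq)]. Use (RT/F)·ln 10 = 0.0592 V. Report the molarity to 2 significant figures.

The Br₂/Br⁻ couple has the larger reduction potential, so it is the cathode: E°cell = +1.06 − (−0.76) = +1.82 V and n = 2.
Rearranging E = E° − (0.0592/n)·log Q gives log Q = 2(+1.82 − (+1.989))/0.0592 = −5.709.
For Br2(l) + Zn(s) → 2 Br⁻(aq) + Zn²⁺(aq), the reaction quotient is Q = [Br⁻(aq)]^2·[Zn²⁺(aq)].
Substituting the known concentrations and solving, log [Br⁻(aq)] = −1.268 and [Br⁻(aq)] = 0.054 M.

0.054 M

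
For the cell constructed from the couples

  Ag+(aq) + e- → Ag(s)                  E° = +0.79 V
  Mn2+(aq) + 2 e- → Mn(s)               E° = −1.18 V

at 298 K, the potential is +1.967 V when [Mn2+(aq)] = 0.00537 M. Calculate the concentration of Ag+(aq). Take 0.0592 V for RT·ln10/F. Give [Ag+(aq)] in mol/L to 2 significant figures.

Ag⁺/Ag is the cathode (higher E°); E°cell = +0.79 − (−1.18) = +1.97 V with n = 2.
From the Nernst equation, log Q = n(E° − E)/0.0592 = 2·(+1.97 − (+1.967))/0.0592 = 0.101.
The balanced reaction is 2 Ag+(aq) + Mn(s) → 2 Ag(s) + Mn2+(aq), so Q = [Mn2+(aq)] / [Ag+(aq)]^2.
Solving for the unknown gives log [Ag+(aq)] = −1.186, so [Ag+(aq)] ≈ 0.065 M.

0.065 M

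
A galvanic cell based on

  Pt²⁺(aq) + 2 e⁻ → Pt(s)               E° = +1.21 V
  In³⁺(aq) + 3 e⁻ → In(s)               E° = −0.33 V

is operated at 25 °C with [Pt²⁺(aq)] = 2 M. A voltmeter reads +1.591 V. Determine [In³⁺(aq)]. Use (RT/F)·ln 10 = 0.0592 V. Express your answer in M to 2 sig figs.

The Pt²⁺/Pt couple has the larger reduction potential, so it is the cathode: E°cell = +1.21 − (−0.33) = +1.54 V and n = 6.
Since E = E° − (0.0592/n)·log Q, log Q = n(E° − E)/0.0592 = −5.169.
For 3 Pt²⁺(aq) + 2 In(s) → 3 Pt(s) + 2 In³⁺(aq), the reaction quotient is Q = [In³⁺(aq)]^2 / [Pt²⁺(aq)]^3.
Solving for the unknown gives log [In³⁺(aq)] = −2.133, so [In³⁺(aq)] ≈ 0.0074 M.

0.0074 M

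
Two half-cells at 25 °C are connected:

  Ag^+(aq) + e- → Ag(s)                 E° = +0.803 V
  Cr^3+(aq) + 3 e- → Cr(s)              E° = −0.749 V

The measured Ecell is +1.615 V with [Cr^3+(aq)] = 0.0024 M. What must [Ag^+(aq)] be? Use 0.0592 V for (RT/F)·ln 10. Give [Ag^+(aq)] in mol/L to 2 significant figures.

1.6 M

Ag⁺/Ag is the cathode (higher E°); E°cell = +0.803 − (−0.749) = +1.552 V with n = 3.
Rearranging E = E° − (0.0592/n)·log Q gives log Q = 3(+1.552 − (+1.615))/0.0592 = −3.193.
Balancing electrons gives 3 Ag^+(aq) + Cr(s) → 3 Ag(s) + Cr^3+(aq); thus Q = [Cr^3+(aq)] / [Ag^+(aq)]^3.
Isolating [Ag^+(aq)] in Q = 10^{−3.193} yields log [Ag^+(aq)] = 0.191, i.e. 1.6 M.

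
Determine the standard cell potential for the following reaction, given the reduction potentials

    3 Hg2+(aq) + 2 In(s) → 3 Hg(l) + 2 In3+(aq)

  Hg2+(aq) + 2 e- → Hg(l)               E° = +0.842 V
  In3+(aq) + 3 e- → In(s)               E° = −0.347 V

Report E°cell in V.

+1.189 V

Hg2+(aq) gains electrons, so the Hg²⁺/Hg couple is the cathode; the In³⁺/In couple is the anode.
E°cell = E°(cathode) − E°(anode) = +0.842 − (−0.347) = +1.189 V.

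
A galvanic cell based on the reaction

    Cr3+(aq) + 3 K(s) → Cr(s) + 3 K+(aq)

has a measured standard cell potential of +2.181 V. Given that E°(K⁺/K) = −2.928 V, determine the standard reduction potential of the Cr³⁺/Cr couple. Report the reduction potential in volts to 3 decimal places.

In the reaction as written the Cr³⁺/Cr couple is reduced (cathode) and K⁺/K is oxidized (anode), so E°cell = E°(Cr³⁺/Cr) − E°(K⁺/K).
E°(Cr³⁺/Cr) = E°cell + E°(anode) = +2.181 + (−2.928) = −0.747 V.

−0.747 V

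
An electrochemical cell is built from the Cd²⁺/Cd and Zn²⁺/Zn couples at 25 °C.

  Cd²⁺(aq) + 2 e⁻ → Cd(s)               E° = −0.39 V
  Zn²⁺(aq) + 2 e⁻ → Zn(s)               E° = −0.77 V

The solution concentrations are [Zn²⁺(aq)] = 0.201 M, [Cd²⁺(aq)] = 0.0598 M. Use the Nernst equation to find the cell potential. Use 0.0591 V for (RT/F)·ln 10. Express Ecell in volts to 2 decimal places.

+0.36 V

The Cd²⁺/Cd couple has the more positive E°, so it is the cathode; Zn²⁺/Zn is the anode.
The standard potential is −0.39 − (−0.77) = +0.38 V and the balanced reaction transfers n = 2 electrons.
The balanced reaction is Cd²⁺(aq) + Zn(s) → Cd(s) + Zn²⁺(aq), so Q = [Zn²⁺(aq)] / [Cd²⁺(aq)] = 3.36 and log Q = 0.526.
Applying E = E° − (RT ln10/nF)·log Q gives +0.38 − (0.0591/2)(0.526) = +0.36 V.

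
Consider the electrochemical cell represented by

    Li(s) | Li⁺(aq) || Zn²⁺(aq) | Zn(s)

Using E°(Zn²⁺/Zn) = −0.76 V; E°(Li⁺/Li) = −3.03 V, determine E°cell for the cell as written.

By convention the left-hand electrode in cell notation is the anode (oxidation) and the right-hand electrode is the cathode (reduction).
E°cell = E°(right) − E°(left) = −0.76 − (−3.03) = +2.27 V.

+2.27 V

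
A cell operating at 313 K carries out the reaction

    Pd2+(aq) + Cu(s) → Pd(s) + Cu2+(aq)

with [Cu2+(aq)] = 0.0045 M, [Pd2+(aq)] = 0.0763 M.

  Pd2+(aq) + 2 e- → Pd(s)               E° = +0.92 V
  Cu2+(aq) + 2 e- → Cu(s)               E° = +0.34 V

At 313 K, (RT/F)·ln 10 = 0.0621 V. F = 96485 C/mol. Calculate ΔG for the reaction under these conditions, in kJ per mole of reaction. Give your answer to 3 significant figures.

The standard cell potential is +0.92 − (+0.34) = +0.58 V, with n = 2 electrons in the balanced equation.
The reaction quotient is [Cu2+(aq)] / [Pd2+(aq)] = 0.059; by Nernst, E = +0.58 − (0.0621/2)(−1.229) = +0.6182 V.
ΔG = −nFE = −(2)(96485)(+0.6182) J/mol = −119 kJ/mol.

−119 kJ/mol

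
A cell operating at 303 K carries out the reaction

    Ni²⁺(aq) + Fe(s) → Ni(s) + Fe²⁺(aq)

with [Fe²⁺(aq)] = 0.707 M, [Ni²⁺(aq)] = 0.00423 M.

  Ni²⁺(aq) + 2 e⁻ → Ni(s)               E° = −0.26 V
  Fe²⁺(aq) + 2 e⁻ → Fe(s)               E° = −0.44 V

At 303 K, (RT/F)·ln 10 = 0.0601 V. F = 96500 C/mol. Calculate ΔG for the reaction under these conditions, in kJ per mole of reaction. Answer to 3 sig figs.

The standard cell potential is −0.26 − (−0.44) = +0.18 V, with n = 2 electrons in the balanced equation.
Q = [Fe²⁺(aq)] / [Ni²⁺(aq)] = 167, so log Q = 2.223 and E = +0.18 − (0.0601/2)(2.223) = +0.1132 V.
Finally ΔG = −nFE = −(2)(96500 C/mol)(+0.1132 V) = −21.8 kJ/mol.

−21.8 kJ/mol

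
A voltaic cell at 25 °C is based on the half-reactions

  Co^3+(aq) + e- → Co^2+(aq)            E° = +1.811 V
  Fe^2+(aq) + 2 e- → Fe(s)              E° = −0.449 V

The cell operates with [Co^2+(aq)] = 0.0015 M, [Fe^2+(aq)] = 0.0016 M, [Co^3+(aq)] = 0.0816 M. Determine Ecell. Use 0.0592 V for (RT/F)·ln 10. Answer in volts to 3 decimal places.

+2.446 V

Co³⁺/Co²⁺ is reduced (cathode, E° = +1.811 V) and Fe²⁺/Fe is oxidized (anode).
E°cell = E°cat − E°an = +1.811 − (−0.449) = +2.260 V; n = 2.
Balancing gives 2 Co^3+(aq) + Fe(s) → 2 Co^2+(aq) + Fe^2+(aq); hence Q = ([Co^2+(aq)]^2·[Fe^2+(aq)]) / [Co^3+(aq)]^2 = 5.41×10^−7 (log Q = −6.267).
E = E° − (0.0592/n)·log Q = +2.260 − (0.0592/2)(−6.267) = +2.446 V.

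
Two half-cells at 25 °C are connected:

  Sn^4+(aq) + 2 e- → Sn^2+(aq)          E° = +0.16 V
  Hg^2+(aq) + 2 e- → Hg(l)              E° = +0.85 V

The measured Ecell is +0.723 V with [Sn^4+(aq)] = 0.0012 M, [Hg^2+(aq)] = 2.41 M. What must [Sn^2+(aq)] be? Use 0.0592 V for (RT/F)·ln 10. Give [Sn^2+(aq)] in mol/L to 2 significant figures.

With Hg²⁺/Hg at the cathode and Sn⁴⁺/Sn²⁺ at the anode, E°cell = +0.85 − (+0.16) = +0.69 V (n = 2).
From the Nernst equation, log Q = n(E° − E)/0.0592 = 2·(+0.69 − (+0.723))/0.0592 = −1.115.
The balanced reaction is Hg^2+(aq) + Sn^2+(aq) → Hg(l) + Sn^4+(aq), so Q = [Sn^4+(aq)] / ([Hg^2+(aq)]·[Sn^2+(aq)]).
Solving for the unknown gives log [Sn^2+(aq)] = −2.188, so [Sn^2+(aq)] ≈ 0.0065 M.

0.0065 M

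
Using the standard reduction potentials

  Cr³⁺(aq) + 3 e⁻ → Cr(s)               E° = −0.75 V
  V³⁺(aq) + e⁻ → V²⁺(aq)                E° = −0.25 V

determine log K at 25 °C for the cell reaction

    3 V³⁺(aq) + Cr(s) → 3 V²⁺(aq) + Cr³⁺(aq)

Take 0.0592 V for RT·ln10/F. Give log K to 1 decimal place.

The V³⁺/V²⁺ couple is reduced (cathode); E°cell = −0.25 − (−0.75) = +0.50 V with n = 3.
At equilibrium E = 0, so log K = nE°cell / 0.0592 = (3)(+0.50) / 0.0592 = 25.3.

log K = 25.3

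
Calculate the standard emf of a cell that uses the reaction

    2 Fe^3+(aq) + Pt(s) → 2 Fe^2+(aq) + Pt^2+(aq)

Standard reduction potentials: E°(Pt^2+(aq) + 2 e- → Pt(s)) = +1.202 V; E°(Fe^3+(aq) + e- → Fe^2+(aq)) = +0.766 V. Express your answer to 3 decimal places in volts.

−0.436 V

In the reaction as written, Fe^3+(aq) is reduced (cathode) and Pt^2+(aq) is produced by oxidation at the anode.
E°cell = E°(cathode) − E°(anode) = +0.766 − (+1.202) = −0.436 V.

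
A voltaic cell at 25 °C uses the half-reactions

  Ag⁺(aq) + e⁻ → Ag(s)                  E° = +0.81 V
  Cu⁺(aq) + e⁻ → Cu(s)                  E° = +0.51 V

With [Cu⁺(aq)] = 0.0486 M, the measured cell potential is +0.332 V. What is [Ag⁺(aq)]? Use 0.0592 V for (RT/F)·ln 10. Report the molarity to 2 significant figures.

0.17 M

Ag⁺/Ag is the cathode (higher E°); E°cell = +0.81 − (+0.51) = +0.30 V with n = 1.
Since E = E° − (0.0592/n)·log Q, log Q = n(E° − E)/0.0592 = −0.541.
Balancing electrons gives Ag⁺(aq) + Cu(s) → Ag(s) + Cu⁺(aq); thus Q = [Cu⁺(aq)] / [Ag⁺(aq)].
Solving for the unknown gives log [Ag⁺(aq)] = −0.772, so [Ag⁺(aq)] ≈ 0.17 M.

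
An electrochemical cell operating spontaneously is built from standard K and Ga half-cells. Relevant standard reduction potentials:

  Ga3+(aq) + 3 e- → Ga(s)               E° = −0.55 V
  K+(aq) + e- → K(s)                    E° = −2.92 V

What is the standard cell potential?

Of the two couples in this cell, the one with the more positive reduction potential is reduced at the cathode: here that is Ga³⁺/Ga (−0.55 V); K⁺/K (−2.92 V) is the anode.
E°cell = E°(cathode) − E°(anode) = −0.55 − (−2.92) = +2.37 V.

+2.37 V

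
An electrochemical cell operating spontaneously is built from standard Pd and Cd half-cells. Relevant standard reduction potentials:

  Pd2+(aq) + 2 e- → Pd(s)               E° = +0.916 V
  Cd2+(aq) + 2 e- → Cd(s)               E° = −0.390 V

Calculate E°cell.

The Pd²⁺/Pd couple has the higher E°, so Pd ion is reduced (cathode) and Cd is oxidized (anode).
E°cell = E°(cathode) − E°(anode) = +0.916 − (−0.390) = +1.306 V.

+1.306 V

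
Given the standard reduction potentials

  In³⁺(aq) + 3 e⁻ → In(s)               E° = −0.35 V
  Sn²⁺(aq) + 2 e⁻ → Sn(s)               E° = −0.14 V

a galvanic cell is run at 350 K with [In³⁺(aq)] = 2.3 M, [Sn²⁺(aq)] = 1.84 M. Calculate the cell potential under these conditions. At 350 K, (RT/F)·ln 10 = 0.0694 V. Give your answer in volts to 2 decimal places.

Sn²⁺/Sn is reduced (cathode, E° = −0.14 V) and In³⁺/In is oxidized (anode).
The standard potential is −0.14 − (−0.35) = +0.21 V and the balanced reaction transfers n = 6 electrons.
The balanced reaction is 3 Sn²⁺(aq) + 2 In(s) → 3 Sn(s) + 2 In³⁺(aq), so Q = [In³⁺(aq)]^2 / [Sn²⁺(aq)]^3 = 0.849 and log Q = −0.071.
Applying E = E° − (RT ln10/nF)·log Q gives +0.21 − (0.0694/6)(−0.071) = +0.21 V.

+0.21 V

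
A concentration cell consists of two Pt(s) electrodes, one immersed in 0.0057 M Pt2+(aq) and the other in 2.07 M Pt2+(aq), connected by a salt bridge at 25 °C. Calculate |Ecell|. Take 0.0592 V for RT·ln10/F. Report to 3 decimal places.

For a concentration cell E°cell = 0, since both electrodes use the same couple.
The compartment with the higher Pt2+(aq) concentration (2.07 M) acts as the cathode; ions are reduced there and produced at the dilute (0.0057 M) anode.
With n = 2, Ecell = −(0.0592/2)·log([dilute]/[conc]) = −(0.0592/2)·log(0.0057/2.07) = +0.076 V.

0.076 V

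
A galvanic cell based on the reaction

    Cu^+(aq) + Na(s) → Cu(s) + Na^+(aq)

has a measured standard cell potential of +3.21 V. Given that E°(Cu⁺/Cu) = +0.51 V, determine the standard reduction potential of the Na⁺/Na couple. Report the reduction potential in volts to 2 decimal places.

−2.70 V

In the reaction as written the Cu⁺/Cu couple is reduced (cathode) and Na⁺/Na is oxidized (anode), so E°cell = E°(Cu⁺/Cu) − E°(Na⁺/Na).
E°(Na⁺/Na) = E°(cathode) − E°cell = +0.51 − (+3.21) = −2.70 V.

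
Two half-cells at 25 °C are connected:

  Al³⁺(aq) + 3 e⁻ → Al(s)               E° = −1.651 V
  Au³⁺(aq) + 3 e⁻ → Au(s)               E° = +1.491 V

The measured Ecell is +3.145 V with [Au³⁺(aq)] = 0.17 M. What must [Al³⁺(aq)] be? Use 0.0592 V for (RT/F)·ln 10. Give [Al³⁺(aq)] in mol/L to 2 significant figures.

0.12 M

With Au³⁺/Au at the cathode and Al³⁺/Al at the anode, E°cell = +1.491 − (−1.651) = +3.142 V (n = 3).
Rearranging E = E° − (0.0592/n)·log Q gives log Q = 3(+3.142 − (+3.145))/0.0592 = −0.152.
The balanced reaction is Au³⁺(aq) + Al(s) → Au(s) + Al³⁺(aq), so Q = [Al³⁺(aq)] / [Au³⁺(aq)].
Substituting the known concentrations and solving, log [Al³⁺(aq)] = −0.922 and [Al³⁺(aq)] = 0.12 M.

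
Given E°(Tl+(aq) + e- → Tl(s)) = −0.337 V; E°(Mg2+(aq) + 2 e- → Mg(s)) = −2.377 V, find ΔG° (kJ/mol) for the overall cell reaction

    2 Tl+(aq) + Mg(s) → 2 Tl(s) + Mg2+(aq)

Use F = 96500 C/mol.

In the reaction as written Tl+(aq) is reduced, so the Tl⁺/Tl couple is the cathode and Mg²⁺/Mg is the anode.
E°cell = −0.337 − (−2.377) = +2.040 V; balancing electrons gives n = 2.
ΔG° = −nFE°cell = −(2)(96500)(+2.040) J/mol = −394 kJ/mol.

−394 kJ/mol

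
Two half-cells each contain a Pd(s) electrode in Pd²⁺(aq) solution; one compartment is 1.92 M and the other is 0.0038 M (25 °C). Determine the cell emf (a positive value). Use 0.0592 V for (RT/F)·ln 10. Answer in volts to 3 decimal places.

0.080 V

For a concentration cell E°cell = 0, since both electrodes use the same couple.
The compartment with the higher Pd²⁺(aq) concentration (1.92 M) acts as the cathode; ions are reduced there and produced at the dilute (0.0038 M) anode.
With n = 2, Ecell = −(0.0592/2)·log([dilute]/[conc]) = −(0.0592/2)·log(0.0038/1.92) = +0.080 V.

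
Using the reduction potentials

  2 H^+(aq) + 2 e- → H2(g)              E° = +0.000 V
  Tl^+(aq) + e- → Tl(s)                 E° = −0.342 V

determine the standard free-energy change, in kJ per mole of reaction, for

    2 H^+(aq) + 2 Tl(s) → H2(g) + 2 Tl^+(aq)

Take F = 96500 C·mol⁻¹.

In the reaction as written H^+(aq) is reduced, so the 2H⁺/H₂ couple is the cathode and Tl⁺/Tl is the anode.
E°cell = +0.000 − (−0.342) = +0.342 V; balancing electrons gives n = 2.
ΔG° = −nFE°cell = −(2)(96500)(+0.342) J/mol = −66.0 kJ/mol.

−66.0 kJ/mol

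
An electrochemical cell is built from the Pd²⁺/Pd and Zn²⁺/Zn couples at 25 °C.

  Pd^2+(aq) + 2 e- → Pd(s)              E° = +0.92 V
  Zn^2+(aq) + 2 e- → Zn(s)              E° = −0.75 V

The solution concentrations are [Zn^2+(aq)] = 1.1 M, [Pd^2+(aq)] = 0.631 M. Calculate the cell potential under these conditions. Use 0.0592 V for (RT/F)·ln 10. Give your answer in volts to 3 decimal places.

Pd²⁺/Pd is reduced (cathode, E° = +0.92 V) and Zn²⁺/Zn is oxidized (anode).
E°cell = E°cat − E°an = +0.92 − (−0.75) = +1.67 V; n = 2.
The balanced reaction is Pd^2+(aq) + Zn(s) → Pd(s) + Zn^2+(aq), so Q = [Zn^2+(aq)] / [Pd^2+(aq)] = 1.74 and log Q = 0.241.
Applying E = E° − (RT ln10/nF)·log Q gives +1.67 − (0.0592/2)(0.241) = +1.663 V.

+1.663 V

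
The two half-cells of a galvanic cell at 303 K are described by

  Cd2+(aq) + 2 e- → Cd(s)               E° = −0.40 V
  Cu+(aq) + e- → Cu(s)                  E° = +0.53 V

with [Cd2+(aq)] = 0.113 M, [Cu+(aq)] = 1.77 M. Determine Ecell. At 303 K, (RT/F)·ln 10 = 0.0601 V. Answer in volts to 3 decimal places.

Cu⁺/Cu is reduced (cathode, E° = +0.53 V) and Cd²⁺/Cd is oxidized (anode).
E°cell = E°cat − E°an = +0.53 − (−0.40) = +0.93 V; n = 2.
For the overall reaction 2 Cu+(aq) + Cd(s) → 2 Cu(s) + Cd2+(aq), Q = [Cd2+(aq)] / [Cu+(aq)]^2 = 0.0361, giving log Q = −1.443.
E = E° − (0.0601/n)·log Q = +0.93 − (0.0601/2)(−1.443) = +0.973 V.

+0.973 V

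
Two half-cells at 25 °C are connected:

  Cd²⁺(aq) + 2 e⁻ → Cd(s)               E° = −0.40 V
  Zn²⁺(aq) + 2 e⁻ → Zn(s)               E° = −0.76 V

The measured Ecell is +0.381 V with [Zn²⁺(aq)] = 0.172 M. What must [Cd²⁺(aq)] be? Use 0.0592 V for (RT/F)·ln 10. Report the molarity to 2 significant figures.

0.88 M

Cd²⁺/Cd is the cathode (higher E°); E°cell = −0.40 − (−0.76) = +0.36 V with n = 2.
Rearranging E = E° − (0.0592/n)·log Q gives log Q = 2(+0.36 − (+0.381))/0.0592 = −0.709.
Balancing electrons gives Cd²⁺(aq) + Zn(s) → Cd(s) + Zn²⁺(aq); thus Q = [Zn²⁺(aq)] / [Cd²⁺(aq)].
Solving for the unknown gives log [Cd²⁺(aq)] = −0.055, so [Cd²⁺(aq)] ≈ 0.88 M.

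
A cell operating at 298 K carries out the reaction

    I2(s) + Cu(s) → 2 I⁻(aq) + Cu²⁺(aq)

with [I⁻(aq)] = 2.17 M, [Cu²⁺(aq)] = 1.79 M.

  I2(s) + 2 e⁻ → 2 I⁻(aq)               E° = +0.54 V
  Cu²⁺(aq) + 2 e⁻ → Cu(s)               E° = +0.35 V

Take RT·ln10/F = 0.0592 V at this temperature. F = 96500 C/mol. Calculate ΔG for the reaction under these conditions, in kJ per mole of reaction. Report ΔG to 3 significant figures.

E°cell = +0.54 − (+0.35) = +0.19 V; the balanced reaction transfers n = 2 electrons.
Here Q = [I⁻(aq)]^2·[Cu²⁺(aq)] = 8.43 (log Q = 0.926), giving E = +0.19 − (0.0592/2)·(0.926) = +0.1626 V.
Finally ΔG = −nFE = −(2)(96500 C/mol)(+0.1626 V) = −31.4 kJ/mol.

−31.4 kJ/mol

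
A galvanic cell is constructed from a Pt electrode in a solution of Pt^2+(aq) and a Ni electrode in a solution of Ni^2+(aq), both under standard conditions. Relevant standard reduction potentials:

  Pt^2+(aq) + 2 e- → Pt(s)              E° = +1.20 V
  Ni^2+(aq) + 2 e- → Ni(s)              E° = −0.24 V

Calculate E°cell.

+1.44 V

The Pt²⁺/Pt couple has the higher E°, so Pt ion is reduced (cathode) and Ni is oxidized (anode).
E°cell = E°(cathode) − E°(anode) = +1.20 − (−0.24) = +1.44 V.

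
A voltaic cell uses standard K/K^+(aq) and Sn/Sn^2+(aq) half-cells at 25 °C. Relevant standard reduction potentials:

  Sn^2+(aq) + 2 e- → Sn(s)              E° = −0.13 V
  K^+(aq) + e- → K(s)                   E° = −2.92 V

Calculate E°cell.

The Sn²⁺/Sn couple has the higher E°, so Sn ion is reduced (cathode) and K is oxidized (anode).
E°cell = E°(cathode) − E°(anode) = −0.13 − (−2.92) = +2.79 V.

+2.79 V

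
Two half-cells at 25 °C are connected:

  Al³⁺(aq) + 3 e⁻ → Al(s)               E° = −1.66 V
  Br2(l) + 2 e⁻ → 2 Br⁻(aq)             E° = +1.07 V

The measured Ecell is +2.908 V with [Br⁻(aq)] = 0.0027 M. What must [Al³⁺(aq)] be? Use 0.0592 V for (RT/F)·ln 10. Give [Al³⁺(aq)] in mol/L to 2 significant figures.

0.048 M

Br₂/Br⁻ is the cathode (higher E°); E°cell = +1.07 − (−1.66) = +2.73 V with n = 6.
From the Nernst equation, log Q = n(E° − E)/0.0592 = 6·(+2.73 − (+2.908))/0.0592 = −18.041.
For 3 Br2(l) + 2 Al(s) → 6 Br⁻(aq) + 2 Al³⁺(aq), the reaction quotient is Q = [Br⁻(aq)]^6·[Al³⁺(aq)]^2.
Isolating [Al³⁺(aq)] in Q = 10^{−18.041} yields log [Al³⁺(aq)] = −1.315, i.e. 0.048 M.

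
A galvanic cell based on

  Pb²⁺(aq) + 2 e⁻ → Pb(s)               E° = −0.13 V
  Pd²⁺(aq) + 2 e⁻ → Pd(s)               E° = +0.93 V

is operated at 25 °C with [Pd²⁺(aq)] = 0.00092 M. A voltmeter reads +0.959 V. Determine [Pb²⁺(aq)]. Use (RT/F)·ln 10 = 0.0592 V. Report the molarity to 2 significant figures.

Pd²⁺/Pd is the cathode (higher E°); E°cell = +0.93 − (−0.13) = +1.06 V with n = 2.
From the Nernst equation, log Q = n(E° − E)/0.0592 = 2·(+1.06 − (+0.959))/0.0592 = 3.412.
The balanced reaction is Pd²⁺(aq) + Pb(s) → Pd(s) + Pb²⁺(aq), so Q = [Pb²⁺(aq)] / [Pd²⁺(aq)].
Isolating [Pb²⁺(aq)] in Q = 10^{3.412} yields log [Pb²⁺(aq)] = 0.376, i.e. 2.4 M.

2.4 M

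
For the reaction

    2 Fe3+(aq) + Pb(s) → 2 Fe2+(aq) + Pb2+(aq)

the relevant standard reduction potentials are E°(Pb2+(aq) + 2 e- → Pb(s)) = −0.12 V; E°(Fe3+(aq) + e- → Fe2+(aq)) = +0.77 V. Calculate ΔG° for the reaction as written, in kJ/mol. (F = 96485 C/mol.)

In the reaction as written Fe3+(aq) is reduced, so the Fe³⁺/Fe²⁺ couple is the cathode and Pb²⁺/Pb is the anode.
E°cell = +0.77 − (−0.12) = +0.89 V; balancing electrons gives n = 2.
ΔG° = −nFE°cell = −(2)(96485)(+0.89) J/mol = −172 kJ/mol.

−172 kJ/mol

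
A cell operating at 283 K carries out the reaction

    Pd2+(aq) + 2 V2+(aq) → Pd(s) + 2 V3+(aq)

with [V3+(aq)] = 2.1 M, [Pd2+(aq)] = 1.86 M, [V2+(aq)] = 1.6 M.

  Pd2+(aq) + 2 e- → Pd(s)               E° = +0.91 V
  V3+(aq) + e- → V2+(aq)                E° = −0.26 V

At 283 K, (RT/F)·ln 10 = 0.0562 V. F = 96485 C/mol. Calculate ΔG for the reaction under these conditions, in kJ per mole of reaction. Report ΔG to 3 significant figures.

−226 kJ/mol

The standard cell potential is +0.91 − (−0.26) = +1.17 V, with n = 2 electrons in the balanced equation.
The reaction quotient is [V3+(aq)]^2 / ([Pd2+(aq)]·[V2+(aq)]^2) = 0.926; by Nernst, E = +1.17 − (0.0562/2)(−0.033) = +1.1709 V.
Then ΔG = −nFE = −2 × 96485 × +1.1709 J/mol = −226 kJ/mol.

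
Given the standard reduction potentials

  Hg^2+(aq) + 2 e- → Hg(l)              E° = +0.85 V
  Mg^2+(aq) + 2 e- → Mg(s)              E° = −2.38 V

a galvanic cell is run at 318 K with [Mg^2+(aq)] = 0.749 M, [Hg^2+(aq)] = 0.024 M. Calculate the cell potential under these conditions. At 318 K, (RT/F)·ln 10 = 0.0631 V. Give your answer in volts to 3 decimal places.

+3.183 V

Hg²⁺/Hg is reduced (cathode, E° = +0.85 V) and Mg²⁺/Mg is oxidized (anode).
E°cell = +0.85 − (−2.38) = +3.23 V, with n = 2 electrons transferred.
Balancing gives Hg^2+(aq) + Mg(s) → Hg(l) + Mg^2+(aq); hence Q = [Mg^2+(aq)] / [Hg^2+(aq)] = 31.2 (log Q = 1.494).
By the Nernst equation, E = +3.23 − (0.0631/2)·(1.494) = +3.183 V.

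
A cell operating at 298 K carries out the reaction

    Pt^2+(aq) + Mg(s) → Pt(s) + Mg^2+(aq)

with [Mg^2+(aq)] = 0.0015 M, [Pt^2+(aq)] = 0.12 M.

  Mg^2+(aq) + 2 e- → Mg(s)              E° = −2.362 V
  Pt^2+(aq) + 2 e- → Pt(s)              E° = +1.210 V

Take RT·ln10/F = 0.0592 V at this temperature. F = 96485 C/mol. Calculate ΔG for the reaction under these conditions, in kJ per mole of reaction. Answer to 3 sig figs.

−700 kJ/mol

The standard cell potential is +1.210 − (−2.362) = +3.572 V, with n = 2 electrons in the balanced equation.
Here Q = [Mg^2+(aq)] / [Pt^2+(aq)] = 0.0125 (log Q = −1.903), giving E = +3.572 − (0.0592/2)·(−1.903) = +3.6283 V.
Then ΔG = −nFE = −2 × 96485 × +3.6283 J/mol = −700 kJ/mol.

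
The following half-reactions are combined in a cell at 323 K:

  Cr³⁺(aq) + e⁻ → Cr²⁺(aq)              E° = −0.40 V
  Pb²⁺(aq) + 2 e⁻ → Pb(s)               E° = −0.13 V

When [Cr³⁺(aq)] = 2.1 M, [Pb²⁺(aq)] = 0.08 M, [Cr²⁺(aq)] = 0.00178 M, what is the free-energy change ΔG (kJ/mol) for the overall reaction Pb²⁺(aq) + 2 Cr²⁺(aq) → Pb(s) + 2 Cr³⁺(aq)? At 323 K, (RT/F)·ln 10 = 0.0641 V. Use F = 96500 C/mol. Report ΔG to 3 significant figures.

−7.31 kJ/mol

E°cell = −0.13 − (−0.40) = +0.27 V; the balanced reaction transfers n = 2 electrons.
The reaction quotient is [Cr³⁺(aq)]^2 / ([Pb²⁺(aq)]·[Cr²⁺(aq)]^2) = 1.74×10^7; by Nernst, E = +0.27 − (0.0641/2)(7.241) = +0.0379 V.
ΔG = −nFE = −(2)(96500)(+0.0379) J/mol = −7.31 kJ/mol.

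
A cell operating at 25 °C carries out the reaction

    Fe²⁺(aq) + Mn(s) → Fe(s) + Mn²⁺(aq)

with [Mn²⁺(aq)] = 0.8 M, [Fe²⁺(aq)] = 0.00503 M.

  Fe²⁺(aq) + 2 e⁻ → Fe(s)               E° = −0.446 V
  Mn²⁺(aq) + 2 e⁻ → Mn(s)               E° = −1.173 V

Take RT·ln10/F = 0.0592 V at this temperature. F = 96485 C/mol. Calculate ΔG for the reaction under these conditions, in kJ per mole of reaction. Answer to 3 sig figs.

−128 kJ/mol

The standard cell potential is −0.446 − (−1.173) = +0.727 V, with n = 2 electrons in the balanced equation.
Here Q = [Mn²⁺(aq)] / [Fe²⁺(aq)] = 159 (log Q = 2.202), giving E = +0.727 − (0.0592/2)·(2.202) = +0.6618 V.
Then ΔG = −nFE = −2 × 96485 × +0.6618 J/mol = −128 kJ/mol.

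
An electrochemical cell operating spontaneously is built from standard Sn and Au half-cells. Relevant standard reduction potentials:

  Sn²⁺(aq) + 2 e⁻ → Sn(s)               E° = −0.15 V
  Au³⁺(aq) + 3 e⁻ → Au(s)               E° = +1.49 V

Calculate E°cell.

Of the two couples in this cell, the one with the more positive reduction potential is reduced at the cathode: here that is Au³⁺/Au (+1.49 V); Sn²⁺/Sn (−0.15 V) is the anode.
E°cell = E°(cathode) − E°(anode) = +1.49 − (−0.15) = +1.64 V.

+1.64 V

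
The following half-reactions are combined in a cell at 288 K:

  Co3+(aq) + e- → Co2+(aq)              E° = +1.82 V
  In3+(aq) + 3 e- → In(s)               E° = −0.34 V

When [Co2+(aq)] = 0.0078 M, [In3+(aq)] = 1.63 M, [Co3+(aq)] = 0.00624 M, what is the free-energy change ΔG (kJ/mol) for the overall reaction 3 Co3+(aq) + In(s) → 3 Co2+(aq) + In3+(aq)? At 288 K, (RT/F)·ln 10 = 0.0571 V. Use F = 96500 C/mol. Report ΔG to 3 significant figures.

E°cell = +1.82 − (−0.34) = +2.16 V; the balanced reaction transfers n = 3 electrons.
The reaction quotient is ([Co2+(aq)]^3·[In3+(aq)]) / [Co3+(aq)]^3 = 3.18; by Nernst, E = +2.16 − (0.0571/3)(0.503) = +2.1504 V.
Finally ΔG = −nFE = −(3)(96500 C/mol)(+2.1504 V) = −623 kJ/mol.

−623 kJ/mol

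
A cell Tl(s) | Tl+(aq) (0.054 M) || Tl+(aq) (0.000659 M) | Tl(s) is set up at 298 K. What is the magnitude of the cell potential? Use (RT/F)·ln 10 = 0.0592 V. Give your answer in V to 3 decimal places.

0.113 V

For a concentration cell E°cell = 0, since both electrodes use the same couple.
The compartment with the higher Tl+(aq) concentration (0.054 M) acts as the cathode; ions are reduced there and produced at the dilute (0.000659 M) anode.
With n = 1, Ecell = −(0.0592/1)·log([dilute]/[conc]) = −(0.0592/1)·log(0.000659/0.054) = +0.113 V.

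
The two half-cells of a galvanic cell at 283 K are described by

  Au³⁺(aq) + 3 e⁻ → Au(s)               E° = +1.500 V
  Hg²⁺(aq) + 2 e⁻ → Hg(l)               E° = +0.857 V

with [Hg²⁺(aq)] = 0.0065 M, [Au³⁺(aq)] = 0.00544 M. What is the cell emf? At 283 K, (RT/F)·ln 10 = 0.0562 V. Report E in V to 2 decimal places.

+0.66 V

Since E°(Au³⁺/Au) > E°(Hg²⁺/Hg), Au³⁺/Au serves as the cathode.
The standard potential is +1.500 − (+0.857) = +0.643 V and the balanced reaction transfers n = 6 electrons.
Balancing gives 2 Au³⁺(aq) + 3 Hg(l) → 2 Au(s) + 3 Hg²⁺(aq); hence Q = [Hg²⁺(aq)]^3 / [Au³⁺(aq)]^2 = 0.00928 (log Q = −2.032).
By the Nernst equation, E = +0.643 − (0.0562/6)·(−2.032) = +0.66 V.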